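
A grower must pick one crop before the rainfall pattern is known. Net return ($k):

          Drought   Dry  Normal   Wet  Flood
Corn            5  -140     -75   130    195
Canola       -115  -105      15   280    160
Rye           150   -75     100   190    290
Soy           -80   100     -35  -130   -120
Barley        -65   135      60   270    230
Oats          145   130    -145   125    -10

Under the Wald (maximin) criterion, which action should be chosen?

Barley

Row minima: Corn=-140, Canola=-115, Rye=-75, Soy=-130, Barley=-65, Oats=-145
Best worst-case = -65 → Barley.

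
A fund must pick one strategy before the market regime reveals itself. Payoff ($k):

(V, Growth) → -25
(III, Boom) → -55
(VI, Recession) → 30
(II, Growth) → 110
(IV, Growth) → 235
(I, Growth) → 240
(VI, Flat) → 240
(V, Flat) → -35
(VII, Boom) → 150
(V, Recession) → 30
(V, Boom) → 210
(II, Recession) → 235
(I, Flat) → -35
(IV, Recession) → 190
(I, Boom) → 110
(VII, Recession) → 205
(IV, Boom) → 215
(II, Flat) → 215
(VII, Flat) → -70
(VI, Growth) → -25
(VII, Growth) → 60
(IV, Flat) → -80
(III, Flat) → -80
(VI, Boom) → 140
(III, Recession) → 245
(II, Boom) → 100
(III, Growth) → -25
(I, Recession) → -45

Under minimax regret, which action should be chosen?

Column bests: Recession=245, Flat=240, Growth=240, Boom=215.
I regrets: 290, 275, 0, 105 → max 290
II regrets: 10, 25, 130, 115 → max 130
III regrets: 0, 320, 265, 270 → max 320
IV regrets: 55, 320, 5, 0 → max 320
V regrets: 215, 275, 265, 5 → max 275
VI regrets: 215, 0, 265, 75 → max 265
VII regrets: 40, 310, 180, 65 → max 310
Smallest max regret = 130 → II.

II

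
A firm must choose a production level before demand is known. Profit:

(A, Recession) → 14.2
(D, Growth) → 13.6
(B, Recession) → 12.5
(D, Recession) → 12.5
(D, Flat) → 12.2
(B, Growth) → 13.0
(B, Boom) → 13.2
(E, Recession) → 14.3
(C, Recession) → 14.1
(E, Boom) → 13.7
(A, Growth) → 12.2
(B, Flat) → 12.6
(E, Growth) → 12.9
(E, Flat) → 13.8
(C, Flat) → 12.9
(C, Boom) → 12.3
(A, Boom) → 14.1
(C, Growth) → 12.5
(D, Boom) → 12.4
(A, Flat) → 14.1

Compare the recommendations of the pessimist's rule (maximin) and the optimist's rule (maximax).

maximin → E; maximax → E (agree)

Row minima: A=12.2, B=12.5, C=12.3, D=12.2, E=12.9
Best worst-case = 12.9 → E.
Row maxima: A=14.2, B=13.2, C=14.1, D=13.6, E=14.3
Best best-case = 14.3 → E.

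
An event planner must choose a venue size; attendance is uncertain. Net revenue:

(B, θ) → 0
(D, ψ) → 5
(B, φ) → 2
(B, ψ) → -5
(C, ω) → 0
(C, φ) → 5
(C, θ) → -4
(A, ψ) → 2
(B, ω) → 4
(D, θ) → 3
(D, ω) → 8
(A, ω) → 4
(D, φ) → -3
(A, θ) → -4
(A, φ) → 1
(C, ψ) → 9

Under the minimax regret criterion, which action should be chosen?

A

Column bests: θ=3, φ=5, ψ=9, ω=8.
A regrets: 7, 4, 7, 4 → max 7
B regrets: 3, 3, 14, 4 → max 14
C regrets: 7, 0, 0, 8 → max 8
D regrets: 0, 8, 4, 0 → max 8
Smallest max regret = 7 → A.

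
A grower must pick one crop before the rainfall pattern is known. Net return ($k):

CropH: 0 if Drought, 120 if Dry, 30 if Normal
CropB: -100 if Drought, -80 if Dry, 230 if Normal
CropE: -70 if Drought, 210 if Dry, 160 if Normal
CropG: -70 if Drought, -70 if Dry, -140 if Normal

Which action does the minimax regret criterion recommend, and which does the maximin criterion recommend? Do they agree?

Column bests: Drought=0, Dry=210, Normal=230.
CropH regrets: 0, 90, 200 → max 200
CropB regrets: 100, 290, 0 → max 290
CropE regrets: 70, 0, 70 → max 70
CropG regrets: 70, 280, 370 → max 370
Smallest max regret = 70 → CropE.
Row minima: CropH=0, CropB=-100, CropE=-70, CropG=-140
Best worst-case = 0 → CropH.

minimax regret → CropE; maximin → CropH (disagree)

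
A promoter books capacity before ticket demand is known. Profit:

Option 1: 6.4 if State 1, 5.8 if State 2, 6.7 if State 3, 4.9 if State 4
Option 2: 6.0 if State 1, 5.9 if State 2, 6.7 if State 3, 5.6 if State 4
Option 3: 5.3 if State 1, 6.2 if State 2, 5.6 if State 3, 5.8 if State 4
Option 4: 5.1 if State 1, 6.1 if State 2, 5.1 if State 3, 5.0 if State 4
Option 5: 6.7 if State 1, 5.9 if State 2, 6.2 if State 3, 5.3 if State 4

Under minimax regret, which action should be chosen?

Option 5

Column bests: State 1=6.7, State 2=6.2, State 3=6.7, State 4=5.8.
Option 1 regrets: 0.3, 0.4, 0.0, 0.9 → max 0.9
Option 2 regrets: 0.7, 0.3, 0.0, 0.2 → max 0.7
Option 3 regrets: 1.4, 0.0, 1.1, 0.0 → max 1.4
Option 4 regrets: 1.6, 0.1, 1.6, 0.8 → max 1.6
Option 5 regrets: 0.0, 0.3, 0.5, 0.5 → max 0.5
Smallest max regret = 0.5 → Option 5.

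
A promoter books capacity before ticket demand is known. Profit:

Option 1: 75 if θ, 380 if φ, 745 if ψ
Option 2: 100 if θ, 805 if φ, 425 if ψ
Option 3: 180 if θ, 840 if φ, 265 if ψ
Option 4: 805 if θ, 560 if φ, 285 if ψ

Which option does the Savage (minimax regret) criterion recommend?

Option 4

Column bests: θ=805, φ=840, ψ=745.
Option 1 regrets: 730, 460, 0 → max 730
Option 2 regrets: 705, 35, 320 → max 705
Option 3 regrets: 625, 0, 480 → max 625
Option 4 regrets: 0, 280, 460 → max 460
Smallest max regret = 460 → Option 4.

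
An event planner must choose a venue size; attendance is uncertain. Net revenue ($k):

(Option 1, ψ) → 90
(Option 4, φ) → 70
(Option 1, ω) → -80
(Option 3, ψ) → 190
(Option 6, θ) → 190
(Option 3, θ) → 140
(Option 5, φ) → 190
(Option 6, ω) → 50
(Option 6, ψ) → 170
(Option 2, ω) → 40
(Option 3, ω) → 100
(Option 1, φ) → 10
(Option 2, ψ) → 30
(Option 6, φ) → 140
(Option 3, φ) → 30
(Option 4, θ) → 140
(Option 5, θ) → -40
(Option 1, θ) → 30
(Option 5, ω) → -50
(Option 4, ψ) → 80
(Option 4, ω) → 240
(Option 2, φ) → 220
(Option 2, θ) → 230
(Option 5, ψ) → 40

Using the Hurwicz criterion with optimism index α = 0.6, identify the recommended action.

Option 4

Option 1: 0.6·90 + 0.4·(-80) = 22
Option 2: 0.6·230 + 0.4·30 = 150
Option 3: 0.6·190 + 0.4·30 = 126
Option 4: 0.6·240 + 0.4·70 = 172
Option 5: 0.6·190 + 0.4·(-50) = 94
Option 6: 0.6·190 + 0.4·50 = 134
Highest Hurwicz score = 172 → Option 4.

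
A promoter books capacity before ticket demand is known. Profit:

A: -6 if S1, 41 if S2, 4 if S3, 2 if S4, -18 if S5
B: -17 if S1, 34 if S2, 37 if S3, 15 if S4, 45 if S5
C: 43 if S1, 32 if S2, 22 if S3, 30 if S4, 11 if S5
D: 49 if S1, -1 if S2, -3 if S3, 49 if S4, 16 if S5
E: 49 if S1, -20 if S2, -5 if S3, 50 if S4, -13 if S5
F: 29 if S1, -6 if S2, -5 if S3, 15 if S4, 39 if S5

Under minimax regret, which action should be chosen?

Column bests: S1=49, S2=41, S3=37, S4=50, S5=45.
A regrets: 55, 0, 33, 48, 63 → max 63
B regrets: 66, 7, 0, 35, 0 → max 66
C regrets: 6, 9, 15, 20, 34 → max 34
D regrets: 0, 42, 40, 1, 29 → max 42
E regrets: 0, 61, 42, 0, 58 → max 61
F regrets: 20, 47, 42, 35, 6 → max 47
Smallest max regret = 34 → C.

C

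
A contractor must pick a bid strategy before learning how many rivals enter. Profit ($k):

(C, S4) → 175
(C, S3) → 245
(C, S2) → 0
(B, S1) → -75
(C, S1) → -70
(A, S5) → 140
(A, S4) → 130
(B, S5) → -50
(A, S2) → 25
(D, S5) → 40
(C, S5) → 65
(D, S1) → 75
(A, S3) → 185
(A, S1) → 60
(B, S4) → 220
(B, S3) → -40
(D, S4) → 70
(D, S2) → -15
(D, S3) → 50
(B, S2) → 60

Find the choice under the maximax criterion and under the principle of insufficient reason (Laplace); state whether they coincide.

Row maxima: A=185, B=220, C=245, D=75
Best best-case = 245 → C.
Row averages: A=108, B=23, C=83, D=44
Highest average = 108 → A.

maximax → C; laplace → A (disagree)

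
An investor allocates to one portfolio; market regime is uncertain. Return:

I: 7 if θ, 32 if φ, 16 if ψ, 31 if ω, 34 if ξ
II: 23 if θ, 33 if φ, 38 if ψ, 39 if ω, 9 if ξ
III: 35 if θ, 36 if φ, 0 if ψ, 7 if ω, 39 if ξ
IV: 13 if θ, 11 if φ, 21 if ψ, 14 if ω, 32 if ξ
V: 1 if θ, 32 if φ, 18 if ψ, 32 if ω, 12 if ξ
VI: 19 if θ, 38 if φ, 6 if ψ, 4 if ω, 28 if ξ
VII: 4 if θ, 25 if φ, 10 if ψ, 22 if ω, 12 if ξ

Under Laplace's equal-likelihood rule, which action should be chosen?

Row averages: I=24, II=28.4, III=23.4, IV=18.2, V=19, VI=19, VII=14.6
Highest average = 28.4 → II.

II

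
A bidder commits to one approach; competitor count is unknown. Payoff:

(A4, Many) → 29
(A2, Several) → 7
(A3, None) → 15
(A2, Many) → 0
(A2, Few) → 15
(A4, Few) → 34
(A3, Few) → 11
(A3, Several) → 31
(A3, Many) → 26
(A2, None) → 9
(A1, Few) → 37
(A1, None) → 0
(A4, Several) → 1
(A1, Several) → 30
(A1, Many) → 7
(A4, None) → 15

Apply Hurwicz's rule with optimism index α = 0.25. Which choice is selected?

A1: 0.25·37 + 0.75·0 = 9.25
A2: 0.25·15 + 0.75·0 = 3.75
A3: 0.25·31 + 0.75·11 = 16
A4: 0.25·34 + 0.75·1 = 9.25
Highest Hurwicz score = 16 → A3.

A3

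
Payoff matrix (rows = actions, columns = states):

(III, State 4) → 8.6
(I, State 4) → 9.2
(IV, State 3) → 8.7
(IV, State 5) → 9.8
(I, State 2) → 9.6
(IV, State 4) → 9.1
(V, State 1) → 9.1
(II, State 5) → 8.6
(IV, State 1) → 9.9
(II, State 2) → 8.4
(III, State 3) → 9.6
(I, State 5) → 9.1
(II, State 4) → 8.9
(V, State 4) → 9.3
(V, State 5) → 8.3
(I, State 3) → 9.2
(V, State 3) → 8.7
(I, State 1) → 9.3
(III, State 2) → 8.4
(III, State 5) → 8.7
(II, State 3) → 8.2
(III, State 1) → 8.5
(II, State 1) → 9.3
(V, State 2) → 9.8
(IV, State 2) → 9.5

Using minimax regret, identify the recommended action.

I

Column bests: State 1=9.9, State 2=9.8, State 3=9.6, State 4=9.3, State 5=9.8.
I regrets: 0.6, 0.2, 0.4, 0.1, 0.7 → max 0.7
II regrets: 0.6, 1.4, 1.4, 0.4, 1.2 → max 1.4
III regrets: 1.4, 1.4, 0.0, 0.7, 1.1 → max 1.4
IV regrets: 0.0, 0.3, 0.9, 0.2, 0.0 → max 0.9
V regrets: 0.8, 0.0, 0.9, 0.0, 1.5 → max 1.5
Smallest max regret = 0.7 → I.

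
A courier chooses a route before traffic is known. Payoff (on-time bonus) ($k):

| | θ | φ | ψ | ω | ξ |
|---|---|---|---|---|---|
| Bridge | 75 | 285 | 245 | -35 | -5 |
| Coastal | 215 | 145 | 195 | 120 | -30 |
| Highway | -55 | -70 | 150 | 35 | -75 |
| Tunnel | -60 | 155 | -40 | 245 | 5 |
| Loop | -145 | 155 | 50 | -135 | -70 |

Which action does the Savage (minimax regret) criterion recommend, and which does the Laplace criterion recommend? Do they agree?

Column bests: θ=215, φ=285, ψ=245, ω=245, ξ=5.
Bridge regrets: 140, 0, 0, 280, 10 → max 280
Coastal regrets: 0, 140, 50, 125, 35 → max 140
Highway regrets: 270, 355, 95, 210, 80 → max 355
Tunnel regrets: 275, 130, 285, 0, 0 → max 285
Loop regrets: 360, 130, 195, 380, 75 → max 380
Smallest max regret = 140 → Coastal.
Row averages: Bridge=113, Coastal=129, Highway=-3, Tunnel=61, Loop=-29
Highest average = 129 → Coastal.

minimax regret → Coastal; laplace → Coastal (agree)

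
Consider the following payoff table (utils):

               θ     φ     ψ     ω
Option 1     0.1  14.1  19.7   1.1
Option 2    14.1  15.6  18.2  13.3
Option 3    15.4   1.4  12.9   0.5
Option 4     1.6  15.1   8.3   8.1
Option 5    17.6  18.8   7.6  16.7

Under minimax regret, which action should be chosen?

Option 2

Column bests: θ=17.6, φ=18.8, ψ=19.7, ω=16.7.
Option 1 regrets: 17.5, 4.7, 0.0, 15.6 → max 17.5
Option 2 regrets: 3.5, 3.2, 1.5, 3.4 → max 3.5
Option 3 regrets: 2.2, 17.4, 6.8, 16.2 → max 17.4
Option 4 regrets: 16.0, 3.7, 11.4, 8.6 → max 16.0
Option 5 regrets: 0.0, 0.0, 12.1, 0.0 → max 12.1
Smallest max regret = 3.5 → Option 2.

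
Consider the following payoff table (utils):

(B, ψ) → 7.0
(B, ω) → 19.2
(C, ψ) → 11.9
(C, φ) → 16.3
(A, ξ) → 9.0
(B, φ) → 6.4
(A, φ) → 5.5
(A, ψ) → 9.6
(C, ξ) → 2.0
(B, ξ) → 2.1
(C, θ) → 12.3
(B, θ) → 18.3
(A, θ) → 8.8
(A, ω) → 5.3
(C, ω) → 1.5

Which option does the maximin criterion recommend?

Row minima: A=5.3, B=2.1, C=1.5
Best worst-case = 5.3 → A.

A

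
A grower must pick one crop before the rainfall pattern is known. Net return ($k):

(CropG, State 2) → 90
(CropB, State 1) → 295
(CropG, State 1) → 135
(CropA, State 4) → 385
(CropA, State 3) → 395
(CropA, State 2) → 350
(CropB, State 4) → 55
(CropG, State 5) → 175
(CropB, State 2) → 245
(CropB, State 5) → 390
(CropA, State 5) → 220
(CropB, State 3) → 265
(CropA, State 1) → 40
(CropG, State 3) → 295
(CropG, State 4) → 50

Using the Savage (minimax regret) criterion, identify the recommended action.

Column bests: State 1=295, State 2=350, State 3=395, State 4=385, State 5=390.
CropG regrets: 160, 260, 100, 335, 215 → max 335
CropA regrets: 255, 0, 0, 0, 170 → max 255
CropB regrets: 0, 105, 130, 330, 0 → max 330
Smallest max regret = 255 → CropA.

CropA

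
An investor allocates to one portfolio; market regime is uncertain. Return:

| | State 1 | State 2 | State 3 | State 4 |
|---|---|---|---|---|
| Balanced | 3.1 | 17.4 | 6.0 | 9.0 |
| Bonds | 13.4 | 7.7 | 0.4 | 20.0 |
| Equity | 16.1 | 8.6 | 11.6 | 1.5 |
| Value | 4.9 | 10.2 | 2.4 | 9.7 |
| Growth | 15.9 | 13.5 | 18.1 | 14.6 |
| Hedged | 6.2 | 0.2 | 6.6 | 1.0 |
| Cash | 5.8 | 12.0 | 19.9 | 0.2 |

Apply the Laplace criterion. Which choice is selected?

Growth

Row averages: Balanced=8.875, Bonds=10.375, Equity=9.45, Value=6.8, Growth=15.525, Hedged=3.5, Cash=9.475
Highest average = 15.525 → Growth.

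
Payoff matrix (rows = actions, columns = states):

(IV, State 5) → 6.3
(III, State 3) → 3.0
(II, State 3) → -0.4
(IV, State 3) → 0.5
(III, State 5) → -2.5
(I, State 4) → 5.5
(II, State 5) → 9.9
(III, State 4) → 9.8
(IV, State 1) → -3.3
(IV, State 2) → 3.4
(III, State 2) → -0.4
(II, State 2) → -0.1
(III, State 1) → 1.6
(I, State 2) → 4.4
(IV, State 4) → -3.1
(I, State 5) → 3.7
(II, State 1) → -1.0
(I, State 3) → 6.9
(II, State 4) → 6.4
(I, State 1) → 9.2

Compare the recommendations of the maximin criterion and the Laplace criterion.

maximin → I; laplace → I (agree)

Row minima: I=3.7, II=-1.0, III=-2.5, IV=-3.3
Best worst-case = 3.7 → I.
Row averages: I=5.94, II=2.96, III=2.3, IV=0.76
Highest average = 5.94 → I.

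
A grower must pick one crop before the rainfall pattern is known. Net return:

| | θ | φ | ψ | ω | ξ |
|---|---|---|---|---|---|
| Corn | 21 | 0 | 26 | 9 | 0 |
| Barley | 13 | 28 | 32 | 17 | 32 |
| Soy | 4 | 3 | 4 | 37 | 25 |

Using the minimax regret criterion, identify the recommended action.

Column bests: θ=21, φ=28, ψ=32, ω=37, ξ=32.
Corn regrets: 0, 28, 6, 28, 32 → max 32
Barley regrets: 8, 0, 0, 20, 0 → max 20
Soy regrets: 17, 25, 28, 0, 7 → max 28
Smallest max regret = 20 → Barley.

Barley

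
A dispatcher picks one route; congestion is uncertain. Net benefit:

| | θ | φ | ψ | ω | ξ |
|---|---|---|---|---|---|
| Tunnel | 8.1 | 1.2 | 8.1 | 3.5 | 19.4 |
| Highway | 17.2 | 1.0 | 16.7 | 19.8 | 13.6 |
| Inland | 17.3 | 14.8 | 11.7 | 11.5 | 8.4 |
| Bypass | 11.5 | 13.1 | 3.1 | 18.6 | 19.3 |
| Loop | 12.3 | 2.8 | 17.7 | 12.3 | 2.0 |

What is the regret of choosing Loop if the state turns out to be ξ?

17.4

Best payoff under ξ is 19.4.
Regret = 19.4 − 2.0 = 17.4.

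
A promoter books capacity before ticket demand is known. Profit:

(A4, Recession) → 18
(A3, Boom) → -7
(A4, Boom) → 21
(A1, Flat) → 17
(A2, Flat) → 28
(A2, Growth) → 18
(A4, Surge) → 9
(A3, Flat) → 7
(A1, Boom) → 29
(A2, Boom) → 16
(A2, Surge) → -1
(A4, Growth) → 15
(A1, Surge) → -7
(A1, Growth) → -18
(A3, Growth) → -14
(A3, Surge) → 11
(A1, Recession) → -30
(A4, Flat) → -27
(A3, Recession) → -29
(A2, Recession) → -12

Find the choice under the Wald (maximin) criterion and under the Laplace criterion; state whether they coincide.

maximin → A2; laplace → A2 (agree)

Row minima: A1=-30, A2=-12, A3=-29, A4=-27
Best worst-case = -12 → A2.
Row averages: A1=-1.8, A2=9.8, A3=-6.4, A4=7.2
Highest average = 9.8 → A2.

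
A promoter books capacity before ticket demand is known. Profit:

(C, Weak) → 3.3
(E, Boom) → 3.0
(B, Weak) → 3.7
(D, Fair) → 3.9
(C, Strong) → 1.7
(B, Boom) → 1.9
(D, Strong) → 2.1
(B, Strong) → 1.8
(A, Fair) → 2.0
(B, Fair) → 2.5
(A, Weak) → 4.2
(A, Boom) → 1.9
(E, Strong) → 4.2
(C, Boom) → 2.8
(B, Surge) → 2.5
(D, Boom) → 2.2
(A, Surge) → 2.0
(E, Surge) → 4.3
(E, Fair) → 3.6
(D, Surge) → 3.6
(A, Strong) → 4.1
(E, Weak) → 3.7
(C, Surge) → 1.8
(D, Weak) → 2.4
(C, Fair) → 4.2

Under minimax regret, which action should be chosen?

Column bests: Weak=4.2, Fair=4.2, Strong=4.2, Boom=3.0, Surge=4.3.
A regrets: 0.0, 2.2, 0.1, 1.1, 2.3 → max 2.3
B regrets: 0.5, 1.7, 2.4, 1.1, 1.8 → max 2.4
C regrets: 0.9, 0.0, 2.5, 0.2, 2.5 → max 2.5
D regrets: 1.8, 0.3, 2.1, 0.8, 0.7 → max 2.1
E regrets: 0.5, 0.6, 0.0, 0.0, 0.0 → max 0.6
Smallest max regret = 0.6 → E.

E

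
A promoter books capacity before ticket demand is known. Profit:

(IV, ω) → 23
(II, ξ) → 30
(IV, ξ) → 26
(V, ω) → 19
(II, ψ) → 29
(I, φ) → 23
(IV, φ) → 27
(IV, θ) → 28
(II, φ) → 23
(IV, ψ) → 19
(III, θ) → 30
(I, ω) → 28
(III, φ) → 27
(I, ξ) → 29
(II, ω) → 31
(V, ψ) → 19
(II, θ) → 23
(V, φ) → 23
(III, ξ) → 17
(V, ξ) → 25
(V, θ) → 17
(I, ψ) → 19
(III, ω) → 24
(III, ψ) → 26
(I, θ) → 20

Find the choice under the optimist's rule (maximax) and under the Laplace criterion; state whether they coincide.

maximax → II; laplace → II (agree)

Row maxima: I=29, II=31, III=30, IV=28, V=25
Best best-case = 31 → II.
Row averages: I=23.8, II=27.2, III=24.8, IV=24.6, V=20.6
Highest average = 27.2 → II.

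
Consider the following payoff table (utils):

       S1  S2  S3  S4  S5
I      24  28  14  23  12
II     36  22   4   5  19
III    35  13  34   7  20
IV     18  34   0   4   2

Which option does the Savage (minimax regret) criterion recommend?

I

Column bests: S1=36, S2=34, S3=34, S4=23, S5=20.
I regrets: 12, 6, 20, 0, 8 → max 20
II regrets: 0, 12, 30, 18, 1 → max 30
III regrets: 1, 21, 0, 16, 0 → max 21
IV regrets: 18, 0, 34, 19, 18 → max 34
Smallest max regret = 20 → I.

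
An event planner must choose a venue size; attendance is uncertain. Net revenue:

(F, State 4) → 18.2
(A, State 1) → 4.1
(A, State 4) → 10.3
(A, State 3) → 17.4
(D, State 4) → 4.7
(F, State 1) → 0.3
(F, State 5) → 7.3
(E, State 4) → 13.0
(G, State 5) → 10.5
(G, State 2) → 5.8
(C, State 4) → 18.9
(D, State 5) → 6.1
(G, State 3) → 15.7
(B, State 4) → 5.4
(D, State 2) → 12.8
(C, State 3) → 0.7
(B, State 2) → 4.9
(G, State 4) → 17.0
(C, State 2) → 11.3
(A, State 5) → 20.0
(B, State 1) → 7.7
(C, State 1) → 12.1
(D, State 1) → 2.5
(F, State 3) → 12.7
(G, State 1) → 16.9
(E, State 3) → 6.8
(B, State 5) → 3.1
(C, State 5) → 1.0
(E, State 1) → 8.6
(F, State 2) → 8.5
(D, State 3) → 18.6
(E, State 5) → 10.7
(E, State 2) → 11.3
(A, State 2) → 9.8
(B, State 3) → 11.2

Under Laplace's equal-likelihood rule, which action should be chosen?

Row averages: A=12.32, B=6.46, C=8.8, D=8.94, E=10.08, F=9.4, G=13.18
Highest average = 13.18 → G.

G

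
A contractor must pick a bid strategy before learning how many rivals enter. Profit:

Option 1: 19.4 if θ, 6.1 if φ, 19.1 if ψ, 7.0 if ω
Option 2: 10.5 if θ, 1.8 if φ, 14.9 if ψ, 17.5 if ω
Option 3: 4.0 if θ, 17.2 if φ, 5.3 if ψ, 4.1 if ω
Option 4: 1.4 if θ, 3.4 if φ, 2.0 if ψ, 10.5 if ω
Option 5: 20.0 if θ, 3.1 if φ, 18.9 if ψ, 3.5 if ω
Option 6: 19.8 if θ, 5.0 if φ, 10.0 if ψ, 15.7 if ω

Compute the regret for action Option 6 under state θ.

0.2

Best payoff under θ is 20.0.
Regret = 20.0 − 19.8 = 0.2.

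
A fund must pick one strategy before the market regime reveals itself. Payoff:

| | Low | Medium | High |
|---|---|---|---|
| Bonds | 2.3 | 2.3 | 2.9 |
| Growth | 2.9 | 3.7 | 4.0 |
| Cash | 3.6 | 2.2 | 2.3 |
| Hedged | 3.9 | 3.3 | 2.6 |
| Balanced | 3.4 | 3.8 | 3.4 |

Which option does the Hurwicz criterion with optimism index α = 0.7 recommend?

Bonds: 0.7·2.9 + 0.3·2.3 = 2.72
Growth: 0.7·4.0 + 0.3·2.9 = 3.67
Cash: 0.7·3.6 + 0.3·2.2 = 3.18
Hedged: 0.7·3.9 + 0.3·2.6 = 3.51
Balanced: 0.7·3.8 + 0.3·3.4 = 3.68
Highest Hurwicz score = 3.68 → Balanced.

Balanced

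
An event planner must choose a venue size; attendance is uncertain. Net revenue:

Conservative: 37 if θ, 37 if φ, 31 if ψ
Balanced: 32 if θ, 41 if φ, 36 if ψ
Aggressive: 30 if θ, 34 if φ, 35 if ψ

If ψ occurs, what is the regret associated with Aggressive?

1

Best payoff under ψ is 36.
Regret = 36 − 35 = 1.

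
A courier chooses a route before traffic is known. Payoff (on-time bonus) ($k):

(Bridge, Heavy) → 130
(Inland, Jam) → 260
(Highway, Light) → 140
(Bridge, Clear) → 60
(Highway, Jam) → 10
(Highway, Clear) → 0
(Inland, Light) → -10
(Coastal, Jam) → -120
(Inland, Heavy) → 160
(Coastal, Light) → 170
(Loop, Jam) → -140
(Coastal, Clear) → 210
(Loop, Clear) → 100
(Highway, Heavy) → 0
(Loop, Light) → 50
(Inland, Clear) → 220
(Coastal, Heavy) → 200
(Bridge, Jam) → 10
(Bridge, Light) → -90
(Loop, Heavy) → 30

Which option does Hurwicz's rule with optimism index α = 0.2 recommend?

Inland

Highway: 0.2·140 + 0.8·0 = 28
Bridge: 0.2·130 + 0.8·(-90) = -46
Coastal: 0.2·210 + 0.8·(-120) = -54
Loop: 0.2·100 + 0.8·(-140) = -92
Inland: 0.2·260 + 0.8·(-10) = 44
Highest Hurwicz score = 44 → Inland.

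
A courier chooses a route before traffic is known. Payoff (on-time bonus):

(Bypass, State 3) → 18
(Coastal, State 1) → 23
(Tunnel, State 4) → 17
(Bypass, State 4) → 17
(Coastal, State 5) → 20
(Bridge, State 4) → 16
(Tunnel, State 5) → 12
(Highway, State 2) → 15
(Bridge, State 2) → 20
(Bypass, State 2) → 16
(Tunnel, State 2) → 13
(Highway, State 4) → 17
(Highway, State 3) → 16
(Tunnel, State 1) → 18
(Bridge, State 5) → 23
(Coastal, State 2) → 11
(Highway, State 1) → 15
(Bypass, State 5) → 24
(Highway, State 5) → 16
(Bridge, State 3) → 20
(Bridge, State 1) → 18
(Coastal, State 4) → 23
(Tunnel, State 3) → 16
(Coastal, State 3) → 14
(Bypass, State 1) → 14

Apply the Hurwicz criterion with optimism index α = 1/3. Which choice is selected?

Coastal: 1/3·23 + 2/3·11 = 15
Highway: 1/3·17 + 2/3·15 = 47/3
Bridge: 1/3·23 + 2/3·16 = 55/3
Tunnel: 1/3·18 + 2/3·12 = 14
Bypass: 1/3·24 + 2/3·14 = 52/3
Highest Hurwicz score = 55/3 → Bridge.

Bridge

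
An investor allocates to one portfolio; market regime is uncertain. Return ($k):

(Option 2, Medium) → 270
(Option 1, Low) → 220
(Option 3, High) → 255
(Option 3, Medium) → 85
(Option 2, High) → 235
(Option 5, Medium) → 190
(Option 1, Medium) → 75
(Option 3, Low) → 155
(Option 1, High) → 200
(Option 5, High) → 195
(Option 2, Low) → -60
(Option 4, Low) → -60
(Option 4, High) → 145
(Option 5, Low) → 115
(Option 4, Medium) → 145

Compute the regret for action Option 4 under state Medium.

125

Best payoff under Medium is 270.
Regret = 270 − 145 = 125.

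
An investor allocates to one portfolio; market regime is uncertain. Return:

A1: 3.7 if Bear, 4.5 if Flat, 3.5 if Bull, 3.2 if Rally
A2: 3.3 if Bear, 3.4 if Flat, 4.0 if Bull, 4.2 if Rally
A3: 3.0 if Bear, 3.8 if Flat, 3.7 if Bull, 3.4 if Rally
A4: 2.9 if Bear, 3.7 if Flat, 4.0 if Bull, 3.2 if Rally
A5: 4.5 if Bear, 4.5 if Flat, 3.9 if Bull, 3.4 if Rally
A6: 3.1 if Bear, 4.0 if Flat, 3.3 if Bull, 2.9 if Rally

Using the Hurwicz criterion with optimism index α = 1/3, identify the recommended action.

A5

A1: 1/3·4.5 + 2/3·3.2 = 109/30
A2: 1/3·4.2 + 2/3·3.3 = 3.6
A3: 1/3·3.8 + 2/3·3.0 = 49/15
A4: 1/3·4.0 + 2/3·2.9 = 49/15
A5: 1/3·4.5 + 2/3·3.4 = 113/30
A6: 1/3·4.0 + 2/3·2.9 = 49/15
Highest Hurwicz score = 113/30 → A5.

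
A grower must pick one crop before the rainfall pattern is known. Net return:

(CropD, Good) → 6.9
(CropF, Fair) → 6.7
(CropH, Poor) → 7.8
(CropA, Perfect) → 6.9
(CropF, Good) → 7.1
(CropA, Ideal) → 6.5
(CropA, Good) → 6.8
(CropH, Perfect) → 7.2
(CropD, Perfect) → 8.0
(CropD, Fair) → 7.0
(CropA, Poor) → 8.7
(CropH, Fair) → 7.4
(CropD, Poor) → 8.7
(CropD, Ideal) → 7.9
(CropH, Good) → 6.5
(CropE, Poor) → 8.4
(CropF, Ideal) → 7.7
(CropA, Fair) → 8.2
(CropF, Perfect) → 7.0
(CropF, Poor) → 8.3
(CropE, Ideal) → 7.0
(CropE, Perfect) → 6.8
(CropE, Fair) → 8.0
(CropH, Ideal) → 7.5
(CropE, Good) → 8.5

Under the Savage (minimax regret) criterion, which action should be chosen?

CropE

Column bests: Poor=8.7, Fair=8.2, Good=8.5, Ideal=7.9, Perfect=8.0.
CropA regrets: 0.0, 0.0, 1.7, 1.4, 1.1 → max 1.7
CropE regrets: 0.3, 0.2, 0.0, 0.9, 1.2 → max 1.2
CropD regrets: 0.0, 1.2, 1.6, 0.0, 0.0 → max 1.6
CropF regrets: 0.4, 1.5, 1.4, 0.2, 1.0 → max 1.5
CropH regrets: 0.9, 0.8, 2.0, 0.4, 0.8 → max 2.0
Smallest max regret = 1.2 → CropE.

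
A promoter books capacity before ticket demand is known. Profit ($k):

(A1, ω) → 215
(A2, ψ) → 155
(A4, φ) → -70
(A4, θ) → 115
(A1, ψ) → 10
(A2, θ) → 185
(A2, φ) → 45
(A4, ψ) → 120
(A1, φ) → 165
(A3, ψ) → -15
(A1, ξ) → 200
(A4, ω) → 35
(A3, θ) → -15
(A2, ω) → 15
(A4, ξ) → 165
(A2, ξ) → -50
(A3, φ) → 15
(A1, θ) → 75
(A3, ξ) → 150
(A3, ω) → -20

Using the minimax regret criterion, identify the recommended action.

A1

Column bests: θ=185, φ=165, ψ=155, ω=215, ξ=200.
A1 regrets: 110, 0, 145, 0, 0 → max 145
A2 regrets: 0, 120, 0, 200, 250 → max 250
A3 regrets: 200, 150, 170, 235, 50 → max 235
A4 regrets: 70, 235, 35, 180, 35 → max 235
Smallest max regret = 145 → A1.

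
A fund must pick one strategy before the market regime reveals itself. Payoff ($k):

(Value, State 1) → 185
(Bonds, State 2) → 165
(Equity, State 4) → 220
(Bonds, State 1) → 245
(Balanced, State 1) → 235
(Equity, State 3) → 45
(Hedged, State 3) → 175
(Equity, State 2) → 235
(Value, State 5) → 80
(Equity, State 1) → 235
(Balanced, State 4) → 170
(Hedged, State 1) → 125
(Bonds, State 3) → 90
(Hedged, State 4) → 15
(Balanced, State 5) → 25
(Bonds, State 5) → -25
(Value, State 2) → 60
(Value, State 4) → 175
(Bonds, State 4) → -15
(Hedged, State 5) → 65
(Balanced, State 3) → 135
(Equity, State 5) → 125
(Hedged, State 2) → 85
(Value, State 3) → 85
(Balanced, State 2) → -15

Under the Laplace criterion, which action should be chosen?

Row averages: Balanced=110, Value=117, Bonds=92, Hedged=93, Equity=172
Highest average = 172 → Equity.

Equity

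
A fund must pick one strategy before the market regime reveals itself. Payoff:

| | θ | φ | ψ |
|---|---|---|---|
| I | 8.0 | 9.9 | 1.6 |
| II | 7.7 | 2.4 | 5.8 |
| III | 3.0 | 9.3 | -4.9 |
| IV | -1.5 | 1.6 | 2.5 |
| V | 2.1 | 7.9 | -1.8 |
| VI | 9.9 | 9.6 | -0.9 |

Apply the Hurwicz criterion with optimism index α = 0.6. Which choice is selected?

I: 0.6·9.9 + 0.4·1.6 = 6.58
II: 0.6·7.7 + 0.4·2.4 = 5.58
III: 0.6·9.3 + 0.4·(-4.9) = 3.62
IV: 0.6·2.5 + 0.4·(-1.5) = 0.9
V: 0.6·7.9 + 0.4·(-1.8) = 4.02
VI: 0.6·9.9 + 0.4·(-0.9) = 5.58
Highest Hurwicz score = 6.58 → I.

I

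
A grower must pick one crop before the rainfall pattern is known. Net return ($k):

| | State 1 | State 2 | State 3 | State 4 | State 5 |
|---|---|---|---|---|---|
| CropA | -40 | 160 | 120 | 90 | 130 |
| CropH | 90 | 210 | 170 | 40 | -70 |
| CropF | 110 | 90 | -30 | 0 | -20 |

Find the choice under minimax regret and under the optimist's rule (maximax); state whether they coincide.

Column bests: State 1=110, State 2=210, State 3=170, State 4=90, State 5=130.
CropA regrets: 150, 50, 50, 0, 0 → max 150
CropH regrets: 20, 0, 0, 50, 200 → max 200
CropF regrets: 0, 120, 200, 90, 150 → max 200
Smallest max regret = 150 → CropA.
Row maxima: CropA=160, CropH=210, CropF=110
Best best-case = 210 → CropH.

minimax regret → CropA; maximax → CropH (disagree)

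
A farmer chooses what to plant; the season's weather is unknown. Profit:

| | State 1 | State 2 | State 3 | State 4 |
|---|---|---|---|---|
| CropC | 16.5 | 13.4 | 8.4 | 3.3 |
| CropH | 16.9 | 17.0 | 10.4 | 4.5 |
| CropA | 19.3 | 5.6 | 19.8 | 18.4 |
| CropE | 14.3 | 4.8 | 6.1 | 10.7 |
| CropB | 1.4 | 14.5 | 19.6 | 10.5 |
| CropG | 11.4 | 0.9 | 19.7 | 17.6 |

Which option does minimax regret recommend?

Column bests: State 1=19.3, State 2=17.0, State 3=19.8, State 4=18.4.
CropC regrets: 2.8, 3.6, 11.4, 15.1 → max 15.1
CropH regrets: 2.4, 0.0, 9.4, 13.9 → max 13.9
CropA regrets: 0.0, 11.4, 0.0, 0.0 → max 11.4
CropE regrets: 5.0, 12.2, 13.7, 7.7 → max 13.7
CropB regrets: 17.9, 2.5, 0.2, 7.9 → max 17.9
CropG regrets: 7.9, 16.1, 0.1, 0.8 → max 16.1
Smallest max regret = 11.4 → CropA.

CropA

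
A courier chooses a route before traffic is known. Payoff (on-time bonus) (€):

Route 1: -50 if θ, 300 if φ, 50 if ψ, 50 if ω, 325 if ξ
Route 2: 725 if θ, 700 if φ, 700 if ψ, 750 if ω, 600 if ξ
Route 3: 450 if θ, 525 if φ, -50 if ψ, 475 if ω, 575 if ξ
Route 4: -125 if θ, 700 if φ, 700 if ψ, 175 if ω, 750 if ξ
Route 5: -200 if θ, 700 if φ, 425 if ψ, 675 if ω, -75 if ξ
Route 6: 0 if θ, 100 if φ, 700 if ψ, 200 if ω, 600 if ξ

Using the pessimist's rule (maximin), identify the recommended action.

Row minima: Route 1=-50, Route 2=600, Route 3=-50, Route 4=-125, Route 5=-200, Route 6=0
Best worst-case = 600 → Route 2.

Route 2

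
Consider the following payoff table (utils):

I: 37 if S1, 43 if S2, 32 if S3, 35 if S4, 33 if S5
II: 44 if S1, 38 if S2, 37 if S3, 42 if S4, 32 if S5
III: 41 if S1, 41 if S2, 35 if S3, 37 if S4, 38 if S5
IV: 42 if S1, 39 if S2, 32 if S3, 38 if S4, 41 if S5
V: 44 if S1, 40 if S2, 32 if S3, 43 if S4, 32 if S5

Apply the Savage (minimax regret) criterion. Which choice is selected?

IV

Column bests: S1=44, S2=43, S3=37, S4=43, S5=41.
I regrets: 7, 0, 5, 8, 8 → max 8
II regrets: 0, 5, 0, 1, 9 → max 9
III regrets: 3, 2, 2, 6, 3 → max 6
IV regrets: 2, 4, 5, 5, 0 → max 5
V regrets: 0, 3, 5, 0, 9 → max 9
Smallest max regret = 5 → IV.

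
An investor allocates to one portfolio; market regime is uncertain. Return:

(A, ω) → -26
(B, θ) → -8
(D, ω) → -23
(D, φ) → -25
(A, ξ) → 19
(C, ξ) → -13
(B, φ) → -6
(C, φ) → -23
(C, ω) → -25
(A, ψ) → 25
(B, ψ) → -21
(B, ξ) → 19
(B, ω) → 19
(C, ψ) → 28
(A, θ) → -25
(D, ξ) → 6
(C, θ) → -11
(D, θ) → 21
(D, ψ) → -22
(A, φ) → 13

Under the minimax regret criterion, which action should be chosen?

Column bests: θ=21, φ=13, ψ=28, ω=19, ξ=19.
A regrets: 46, 0, 3, 45, 0 → max 46
B regrets: 29, 19, 49, 0, 0 → max 49
C regrets: 32, 36, 0, 44, 32 → max 44
D regrets: 0, 38, 50, 42, 13 → max 50
Smallest max regret = 44 → C.

C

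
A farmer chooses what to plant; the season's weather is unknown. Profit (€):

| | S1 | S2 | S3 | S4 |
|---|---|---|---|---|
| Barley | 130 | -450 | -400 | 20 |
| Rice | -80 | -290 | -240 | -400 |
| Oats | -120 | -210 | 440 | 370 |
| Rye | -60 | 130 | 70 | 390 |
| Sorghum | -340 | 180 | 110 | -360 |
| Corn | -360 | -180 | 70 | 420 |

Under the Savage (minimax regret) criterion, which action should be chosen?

Column bests: S1=130, S2=180, S3=440, S4=420.
Barley regrets: 0, 630, 840, 400 → max 840
Rice regrets: 210, 470, 680, 820 → max 820
Oats regrets: 250, 390, 0, 50 → max 390
Rye regrets: 190, 50, 370, 30 → max 370
Sorghum regrets: 470, 0, 330, 780 → max 780
Corn regrets: 490, 360, 370, 0 → max 490
Smallest max regret = 370 → Rye.

Rye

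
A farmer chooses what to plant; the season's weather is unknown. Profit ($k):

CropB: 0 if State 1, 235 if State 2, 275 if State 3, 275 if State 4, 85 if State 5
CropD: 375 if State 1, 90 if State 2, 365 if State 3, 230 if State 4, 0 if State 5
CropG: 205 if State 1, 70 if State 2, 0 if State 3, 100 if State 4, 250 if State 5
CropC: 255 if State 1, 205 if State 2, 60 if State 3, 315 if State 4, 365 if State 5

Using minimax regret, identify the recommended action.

Column bests: State 1=375, State 2=235, State 3=365, State 4=315, State 5=365.
CropB regrets: 375, 0, 90, 40, 280 → max 375
CropD regrets: 0, 145, 0, 85, 365 → max 365
CropG regrets: 170, 165, 365, 215, 115 → max 365
CropC regrets: 120, 30, 305, 0, 0 → max 305
Smallest max regret = 305 → CropC.

CropC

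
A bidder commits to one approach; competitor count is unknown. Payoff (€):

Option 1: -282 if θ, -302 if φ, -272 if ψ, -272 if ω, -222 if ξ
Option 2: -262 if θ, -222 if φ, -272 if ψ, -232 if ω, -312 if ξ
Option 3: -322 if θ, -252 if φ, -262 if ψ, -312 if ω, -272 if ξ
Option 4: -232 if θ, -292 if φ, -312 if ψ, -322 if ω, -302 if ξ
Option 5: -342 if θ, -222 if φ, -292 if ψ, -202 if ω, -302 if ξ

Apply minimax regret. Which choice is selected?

Column bests: θ=-232, φ=-222, ψ=-262, ω=-202, ξ=-222.
Option 1 regrets: 50, 80, 10, 70, 0 → max 80
Option 2 regrets: 30, 0, 10, 30, 90 → max 90
Option 3 regrets: 90, 30, 0, 110, 50 → max 110
Option 4 regrets: 0, 70, 50, 120, 80 → max 120
Option 5 regrets: 110, 0, 30, 0, 80 → max 110
Smallest max regret = 80 → Option 1.

Option 1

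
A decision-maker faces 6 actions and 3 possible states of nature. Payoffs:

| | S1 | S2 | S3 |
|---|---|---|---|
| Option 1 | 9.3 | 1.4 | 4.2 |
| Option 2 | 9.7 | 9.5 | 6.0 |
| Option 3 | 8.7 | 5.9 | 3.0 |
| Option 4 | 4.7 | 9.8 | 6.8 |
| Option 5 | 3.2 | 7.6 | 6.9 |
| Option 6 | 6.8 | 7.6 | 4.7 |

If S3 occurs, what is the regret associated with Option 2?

Best payoff under S3 is 6.9.
Regret = 6.9 − 6.0 = 0.9.

0.9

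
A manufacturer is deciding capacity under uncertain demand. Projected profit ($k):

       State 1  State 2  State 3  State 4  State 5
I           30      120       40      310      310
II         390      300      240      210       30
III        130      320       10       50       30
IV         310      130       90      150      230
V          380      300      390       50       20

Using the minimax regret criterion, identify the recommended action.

II

Column bests: State 1=390, State 2=320, State 3=390, State 4=310, State 5=310.
I regrets: 360, 200, 350, 0, 0 → max 360
II regrets: 0, 20, 150, 100, 280 → max 280
III regrets: 260, 0, 380, 260, 280 → max 380
IV regrets: 80, 190, 300, 160, 80 → max 300
V regrets: 10, 20, 0, 260, 290 → max 290
Smallest max regret = 280 → II.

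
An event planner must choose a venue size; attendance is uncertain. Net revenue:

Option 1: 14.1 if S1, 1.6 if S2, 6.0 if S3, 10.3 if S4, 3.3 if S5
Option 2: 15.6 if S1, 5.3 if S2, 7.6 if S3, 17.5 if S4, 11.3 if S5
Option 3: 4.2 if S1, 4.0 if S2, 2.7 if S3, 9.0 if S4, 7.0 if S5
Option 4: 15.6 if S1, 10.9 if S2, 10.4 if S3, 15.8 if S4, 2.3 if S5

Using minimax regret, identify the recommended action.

Column bests: S1=15.6, S2=10.9, S3=10.4, S4=17.5, S5=11.3.
Option 1 regrets: 1.5, 9.3, 4.4, 7.2, 8.0 → max 9.3
Option 2 regrets: 0.0, 5.6, 2.8, 0.0, 0.0 → max 5.6
Option 3 regrets: 11.4, 6.9, 7.7, 8.5, 4.3 → max 11.4
Option 4 regrets: 0.0, 0.0, 0.0, 1.7, 9.0 → max 9.0
Smallest max regret = 5.6 → Option 2.

Option 2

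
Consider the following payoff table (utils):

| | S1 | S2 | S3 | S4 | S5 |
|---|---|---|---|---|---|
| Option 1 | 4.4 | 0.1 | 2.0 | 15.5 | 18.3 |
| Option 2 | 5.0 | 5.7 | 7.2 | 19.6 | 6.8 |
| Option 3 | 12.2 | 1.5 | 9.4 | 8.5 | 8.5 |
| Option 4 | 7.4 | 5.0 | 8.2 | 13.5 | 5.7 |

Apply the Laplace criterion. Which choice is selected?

Row averages: Option 1=8.06, Option 2=8.86, Option 3=8.02, Option 4=7.96
Highest average = 8.86 → Option 2.

Option 2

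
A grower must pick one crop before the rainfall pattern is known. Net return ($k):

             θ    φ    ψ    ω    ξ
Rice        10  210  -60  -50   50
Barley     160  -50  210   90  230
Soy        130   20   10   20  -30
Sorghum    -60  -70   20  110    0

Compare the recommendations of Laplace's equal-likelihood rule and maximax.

laplace → Barley; maximax → Barley (agree)

Row averages: Rice=32, Barley=128, Soy=30, Sorghum=0
Highest average = 128 → Barley.
Row maxima: Rice=210, Barley=230, Soy=130, Sorghum=110
Best best-case = 230 → Barley.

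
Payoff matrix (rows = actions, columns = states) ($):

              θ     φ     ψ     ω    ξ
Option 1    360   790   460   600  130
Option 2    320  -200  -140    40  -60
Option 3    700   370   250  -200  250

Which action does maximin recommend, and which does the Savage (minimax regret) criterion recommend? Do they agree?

maximin → Option 1; minimax regret → Option 1 (agree)

Row minima: Option 1=130, Option 2=-200, Option 3=-200
Best worst-case = 130 → Option 1.
Column bests: θ=700, φ=790, ψ=460, ω=600, ξ=250.
Option 1 regrets: 340, 0, 0, 0, 120 → max 340
Option 2 regrets: 380, 990, 600, 560, 310 → max 990
Option 3 regrets: 0, 420, 210, 800, 0 → max 800
Smallest max regret = 340 → Option 1.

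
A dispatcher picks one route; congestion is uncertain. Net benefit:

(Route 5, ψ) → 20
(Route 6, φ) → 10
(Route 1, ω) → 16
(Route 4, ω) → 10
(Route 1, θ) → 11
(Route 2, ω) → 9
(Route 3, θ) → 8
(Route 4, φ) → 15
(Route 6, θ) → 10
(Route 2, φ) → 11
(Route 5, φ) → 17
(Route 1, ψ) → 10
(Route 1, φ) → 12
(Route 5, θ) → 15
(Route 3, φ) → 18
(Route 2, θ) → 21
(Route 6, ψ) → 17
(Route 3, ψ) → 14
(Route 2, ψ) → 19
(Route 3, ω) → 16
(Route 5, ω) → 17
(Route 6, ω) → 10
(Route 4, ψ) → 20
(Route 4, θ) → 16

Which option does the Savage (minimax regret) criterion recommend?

Column bests: θ=21, φ=18, ψ=20, ω=17.
Route 1 regrets: 10, 6, 10, 1 → max 10
Route 2 regrets: 0, 7, 1, 8 → max 8
Route 3 regrets: 13, 0, 6, 1 → max 13
Route 4 regrets: 5, 3, 0, 7 → max 7
Route 5 regrets: 6, 1, 0, 0 → max 6
Route 6 regrets: 11, 8, 3, 7 → max 11
Smallest max regret = 6 → Route 5.

Route 5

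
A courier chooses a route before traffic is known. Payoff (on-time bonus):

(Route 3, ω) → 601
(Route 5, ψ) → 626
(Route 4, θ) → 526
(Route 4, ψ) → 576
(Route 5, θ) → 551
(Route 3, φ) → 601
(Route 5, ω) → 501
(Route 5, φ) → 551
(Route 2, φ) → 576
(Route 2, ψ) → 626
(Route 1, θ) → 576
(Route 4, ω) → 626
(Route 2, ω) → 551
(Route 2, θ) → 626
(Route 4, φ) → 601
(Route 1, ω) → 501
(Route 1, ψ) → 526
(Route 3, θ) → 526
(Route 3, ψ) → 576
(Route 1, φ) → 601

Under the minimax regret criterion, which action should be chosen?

Column bests: θ=626, φ=601, ψ=626, ω=626.
Route 1 regrets: 50, 0, 100, 125 → max 125
Route 2 regrets: 0, 25, 0, 75 → max 75
Route 3 regrets: 100, 0, 50, 25 → max 100
Route 4 regrets: 100, 0, 50, 0 → max 100
Route 5 regrets: 75, 50, 0, 125 → max 125
Smallest max regret = 75 → Route 2.

Route 2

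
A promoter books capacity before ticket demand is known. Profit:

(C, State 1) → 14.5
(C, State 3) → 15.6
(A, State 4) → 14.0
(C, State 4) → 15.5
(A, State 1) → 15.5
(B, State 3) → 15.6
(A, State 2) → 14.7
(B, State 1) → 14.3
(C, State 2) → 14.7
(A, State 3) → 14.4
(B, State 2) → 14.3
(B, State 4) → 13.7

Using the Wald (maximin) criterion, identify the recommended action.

Row minima: A=14.0, B=13.7, C=14.5
Best worst-case = 14.5 → C.

C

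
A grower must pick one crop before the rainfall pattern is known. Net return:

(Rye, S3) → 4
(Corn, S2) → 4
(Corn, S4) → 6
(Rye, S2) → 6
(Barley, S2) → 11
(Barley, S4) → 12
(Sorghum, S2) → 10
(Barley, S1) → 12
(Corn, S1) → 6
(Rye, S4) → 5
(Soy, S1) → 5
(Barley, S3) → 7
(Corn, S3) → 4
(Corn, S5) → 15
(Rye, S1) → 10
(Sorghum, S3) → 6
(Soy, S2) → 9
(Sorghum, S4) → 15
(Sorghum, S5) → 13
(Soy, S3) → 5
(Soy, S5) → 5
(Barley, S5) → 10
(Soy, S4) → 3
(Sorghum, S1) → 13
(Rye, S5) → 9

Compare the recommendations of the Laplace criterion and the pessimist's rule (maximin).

Row averages: Sorghum=11.4, Barley=10.4, Corn=7, Soy=5.4, Rye=6.8
Highest average = 11.4 → Sorghum.
Row minima: Sorghum=6, Barley=7, Corn=4, Soy=3, Rye=4
Best worst-case = 7 → Barley.

laplace → Sorghum; maximin → Barley (disagree)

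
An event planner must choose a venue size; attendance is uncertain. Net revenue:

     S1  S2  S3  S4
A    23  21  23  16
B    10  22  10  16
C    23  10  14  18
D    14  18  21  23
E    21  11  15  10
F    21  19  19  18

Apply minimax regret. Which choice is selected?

Column bests: S1=23, S2=22, S3=23, S4=23.
A regrets: 0, 1, 0, 7 → max 7
B regrets: 13, 0, 13, 7 → max 13
C regrets: 0, 12, 9, 5 → max 12
D regrets: 9, 4, 2, 0 → max 9
E regrets: 2, 11, 8, 13 → max 13
F regrets: 2, 3, 4, 5 → max 5
Smallest max regret = 5 → F.

F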